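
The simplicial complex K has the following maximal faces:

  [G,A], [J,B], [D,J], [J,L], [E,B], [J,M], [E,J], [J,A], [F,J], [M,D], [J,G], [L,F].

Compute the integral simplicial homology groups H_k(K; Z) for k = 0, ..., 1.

H_0 = Z,  H_1 = Z^4.

Fix the vertex order A < B < D < E < F < G < J < L < M and write every simplex with vertices in increasing order. Then dim K = 1 and the simplices of K are:

  0-simplices (9): A, B, D, E, F, G, J, L, M
  1-simplices (12): AG, AJ, BE, BJ, DJ, DM, EJ, FJ, FL, GJ, JL, JM

Hence C_0 ≅ Z^9, C_1 ≅ Z^12.

The boundary map ∂_1: C_1 → C_0 maps an edge to its endpoints' difference, ∂[p,q] = q − p. For instance
  ∂GJ = J − G.
This gives a 9×12 integer matrix of rank 8; reducing to Smith normal form yields diagonal entries (1,1,1,1,1,1,1,1).

Now H_k = ker ∂_k / im ∂_{k+1}, so:

  H_0: rank C_0 − rank ∂_1 = 9 − 8 = 1, and the invariant factors of ∂_1 are all 1, so H_0 ≅ Z.
  H_1: rank ker ∂_1 − rank ∂_2 = (12 − 8) − 0 = 4, and there is no ∂_2, so H_1 ≅ Z^4.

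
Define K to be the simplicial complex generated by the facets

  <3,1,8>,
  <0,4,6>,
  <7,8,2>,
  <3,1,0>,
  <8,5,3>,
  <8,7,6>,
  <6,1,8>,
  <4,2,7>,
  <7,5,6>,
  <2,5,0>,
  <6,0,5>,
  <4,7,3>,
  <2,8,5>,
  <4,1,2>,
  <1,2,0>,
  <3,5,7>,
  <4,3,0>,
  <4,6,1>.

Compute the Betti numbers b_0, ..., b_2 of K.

K has 9 vertices, 27 edges, 18 triangles.
rank ∂_0 = 0, rank ∂_1 = 8 ⇒ b_0 = 9 − 0 − 8 = 1; all invariant factors of ∂_1 are 1 so no torsion. So H_0 = Z.
rank ∂_1 = 8, rank ∂_2 = 18 ⇒ b_1 = 27 − 8 − 18 = 1; ∂_2 has invariant factor(s) [2] giving torsion. So H_1 = Z ⊕ Z/2Z.
rank ∂_2 = 18, rank ∂_3 = 0 ⇒ b_2 = 18 − 18 − 0 = 0. So H_2 = 0.

b_0 = 1, b_1 = 1, b_2 = 0.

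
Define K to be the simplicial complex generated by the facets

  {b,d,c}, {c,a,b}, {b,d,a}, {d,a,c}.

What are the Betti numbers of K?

b_0 = 1, b_1 = 0, b_2 = 1.

We work with the vertex ordering a < b < c < d. The simplices of K, each written with vertices in increasing order, are:

  0-simplices (4): a, b, c, d
  1-simplices (6): ab, ac, ad, bc, bd, cd
  2-simplices (4): abc, abd, acd, bcd

so the chain groups are C_0 ≅ Z^4, C_1 ≅ Z^6, C_2 ≅ Z^4.

The boundary map ∂_1: C_1 → C_0 is given by ∂[p,q] = [q] − [p].
The 4×6 boundary matrix has rank 3 and Smith normal form diag(1,1,1).

The boundary map ∂_2: C_2 → C_1 acts by ∂[p,q,r] = [q,r] − [p,r] + [p,q]. For instance
  ∂acd = cd − ad + ac,
  ∂bcd = cd − bd + bc.
The 6×4 boundary matrix has rank 3 and Smith normal form diag(1,1,1).

Now H_k = ker ∂_k / im ∂_{k+1}, so:

  H_0: rank C_0 − rank ∂_1 = 4 − 3 = 1, and the invariant factors of ∂_1 are all 1, so H_0 ≅ Z.
  H_1: rank ker ∂_1 − rank ∂_2 = (6 − 3) − 3 = 0, and the invariant factors of ∂_2 are all 1, so H_1 ≅ 0.
  H_2: rank ker ∂_2 − rank ∂_3 = (4 − 3) − 0 = 1, and there is no ∂_3, so H_2 ≅ Z.

(K is a triangulation of the 2-sphere S^2.)

Hence the Betti numbers are b_0 = 1, b_1 = 0, b_2 = 1.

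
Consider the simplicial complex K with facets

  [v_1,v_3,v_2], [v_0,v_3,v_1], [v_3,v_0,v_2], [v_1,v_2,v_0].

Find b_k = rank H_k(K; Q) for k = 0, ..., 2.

b_0 = 1, b_1 = 0, b_2 = 1.

We work with the vertex ordering v_0 < v_1 < v_2 < v_3. The simplices of K, each written with vertices in increasing order, are:

  0-simplices (4): [v_0], [v_1], [v_2], [v_3]
  1-simplices (6): [v_0,v_1], [v_0,v_2], [v_0,v_3], [v_1,v_2], [v_1,v_3], [v_2,v_3]
  2-simplices (4): [v_0,v_1,v_2], [v_0,v_1,v_3], [v_0,v_2,v_3], [v_1,v_2,v_3]

Hence C_0 ≅ Z^4, C_1 ≅ Z^6, C_2 ≅ Z^4.

The boundary map ∂_1: C_1 → C_0 maps an edge to its endpoints' difference, ∂[p,q] = q − p.
The resulting 4×6 matrix has rank 3, and its Smith normal form has invariant factors (1,1,1).

Boundary ∂_2: C_2 → C_1 sends each 2-simplex [p,q,r] to [q,r] − [p,r] + [p,q]. For instance
  ∂[v_1,v_2,v_3] = [v_2,v_3] − [v_1,v_3] + [v_1,v_2],
  ∂[v_0,v_1,v_3] = [v_1,v_3] − [v_0,v_3] + [v_0,v_1].
As a 6×4 matrix over Z this has rank 3, with invariant factors (1,1,1).

Reading off H_k = ker ∂_k / im ∂_{k+1}:

  H_0: rank C_0 − rank ∂_1 = 4 − 3 = 1, and the invariant factors of ∂_1 are all 1, so H_0 = Z.
  H_1: rank ker ∂_1 − rank ∂_2 = (6 − 3) − 3 = 0, and the invariant factors of ∂_2 are all 1, so H_1 = 0.
  H_2: rank ker ∂_2 − rank ∂_3 = (4 − 3) − 0 = 1, and there is no ∂_3, so H_2 = Z.

As a check, the Euler characteristic is 4 − 6 + 4 = 2, which agrees with 1 − 0 + 1 = 2.

Hence the Betti numbers are b_0 = 1, b_1 = 0, b_2 = 1.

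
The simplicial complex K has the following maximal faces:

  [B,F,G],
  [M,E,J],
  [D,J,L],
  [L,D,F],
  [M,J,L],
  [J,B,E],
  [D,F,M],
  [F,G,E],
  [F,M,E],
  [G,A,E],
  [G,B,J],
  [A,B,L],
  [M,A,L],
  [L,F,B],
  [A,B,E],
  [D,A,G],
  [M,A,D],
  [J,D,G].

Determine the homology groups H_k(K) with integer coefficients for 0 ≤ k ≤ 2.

K has 9 vertices, 27 edges, 18 triangles.
rank ∂_0 = 0, rank ∂_1 = 8 ⇒ b_0 = 9 − 0 − 8 = 1; all invariant factors of ∂_1 are 1 so no torsion. So H_0 = Z.
rank ∂_1 = 8, rank ∂_2 = 18 ⇒ b_1 = 27 − 8 − 18 = 1; ∂_2 has invariant factor(s) [2] giving torsion. So H_1 = Z × Z/2.
rank ∂_2 = 18, rank ∂_3 = 0 ⇒ b_2 = 18 − 18 − 0 = 0. So H_2 = 0.

H_0 = Z,  H_1 = Z × Z/2,  H_2 = 0.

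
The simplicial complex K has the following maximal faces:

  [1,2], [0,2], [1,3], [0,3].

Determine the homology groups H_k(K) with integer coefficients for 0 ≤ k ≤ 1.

H_0 ≅ Z,  H_1 ≅ Z.

Take the total order 0 < 1 < 2 < 3 on the vertex set. Then K (dimension 1) consists of the simplices:

  0-simplices (4): [0], [1], [2], [3]
  1-simplices (4): [0,2], [0,3], [1,2], [1,3]

so the chain groups are C_0 ≅ Z^4, C_1 ≅ Z^4.

∂_1: C_1 → C_0 sends each edge [p,q] (with p < q) to q − p.
The resulting 4×4 matrix has rank 3, and its Smith normal form has invariant factors (1,1,1).

Now H_k = ker ∂_k / im ∂_{k+1}, so:

  H_0: rank C_0 − rank ∂_1 = 4 − 3 = 1, and the invariant factors of ∂_1 are all 1, so H_0 ≅ Z.
  H_1: rank ker ∂_1 − rank ∂_2 = (4 − 3) − 0 = 1, and there is no ∂_2, so H_1 ≅ Z.

As a check, the Euler characteristic is 4 − 4 = 0, which agrees with 1 − 1 = 0.
(K is a triangulation of the circle S^1.)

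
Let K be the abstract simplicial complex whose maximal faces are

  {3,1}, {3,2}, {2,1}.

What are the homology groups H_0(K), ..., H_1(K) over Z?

Fix the vertex order 1 < 2 < 3 and write every simplex with vertices in increasing order. Then dim K = 1 and the simplices of K are:

  0-simplices (3): [1], [2], [3]
  1-simplices (3): [1,2], [1,3], [2,3]

so the chain groups are C_0 ≅ Z^3, C_1 ≅ Z^3.

The boundary map ∂_1: C_1 → C_0 maps an edge to its endpoints' difference, ∂[p,q] = q − p. For instance
  ∂[1,2] = [2] − [1].
The 3×3 boundary matrix has rank 2 and Smith normal form diag(1,1).

Reading off H_k = ker ∂_k / im ∂_{k+1}:

  H_0: rank C_0 − rank ∂_1 = 3 − 2 = 1, and the invariant factors of ∂_1 are all 1, so H_0 ≅ Z.
  H_1: rank ker ∂_1 − rank ∂_2 = (3 − 2) − 0 = 1, and there is no ∂_2, so H_1 ≅ Z.

H_0 = Z,  H_1 = Z.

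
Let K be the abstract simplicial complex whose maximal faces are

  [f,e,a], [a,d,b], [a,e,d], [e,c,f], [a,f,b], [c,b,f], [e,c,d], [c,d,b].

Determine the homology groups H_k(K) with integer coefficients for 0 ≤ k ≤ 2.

H_0 ≅ Z,  H_1 = 0,  H_2 ≅ Z.

Take the total order a < b < c < d < e < f on the vertex set. Then K (dimension 2) consists of the simplices:

  0-simplices (6): a, b, c, d, e, f
  1-simplices (12): ab, ad, ae, af, bc, bd, bf, cd, ce, cf, de, ef
  2-simplices (8): abd, abf, ade, aef, bcd, bcf, cde, cef

so the chain groups are C_0 ≅ Z^6, C_1 ≅ Z^12, C_2 ≅ Z^8.

The boundary map ∂_1: C_1 → C_0 maps an edge to its endpoints' difference, ∂[p,q] = q − p. For instance
  ∂ad = d − a.
The 6×12 boundary matrix has rank 5 and Smith normal form diag(1,1,1,1,1).

The boundary map ∂_2: C_2 → C_1 acts by ∂[p,q,r] = [q,r] − [p,r] + [p,q]. For instance
  ∂ade = de − ae + ad,
  ∂abf = bf − af + ab.
This gives a 12×8 integer matrix of rank 7; reducing to Smith normal form yields diagonal entries (1,1,1,1,1,1,1).

Computing H_k = (kernel of ∂_k) / (image of ∂_{k+1}):

  H_0: rank C_0 − rank ∂_1 = 6 − 5 = 1, and the invariant factors of ∂_1 are all 1, so H_0 ≅ Z.
  H_1: rank ker ∂_1 − rank ∂_2 = (12 − 5) − 7 = 0, and the invariant factors of ∂_2 are all 1, so H_1 ≅ 0.
  H_2: rank ker ∂_2 − rank ∂_3 = (8 − 7) − 0 = 1, and there is no ∂_3, so H_2 ≅ Z.

As a check, the Euler characteristic is 6 − 12 + 8 = 2, which agrees with 1 − 0 + 1 = 2.
(K is a triangulation of the 2-sphere S^2.)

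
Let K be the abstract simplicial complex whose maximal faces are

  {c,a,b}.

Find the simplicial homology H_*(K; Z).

H_0 = Z,  H_1 = 0,  H_2 = 0.

Order the vertices as a < b < c. Listing each simplex with vertices in this order, K has dimension 2 with simplices:

  0-simplices (3): a, b, c
  1-simplices (3): ab, ac, bc
  2-simplices (1): abc

Hence C_0 ≅ Z^3, C_1 ≅ Z^3, C_2 ≅ Z^1.

Boundary ∂_1: C_1 → C_0 sends each edge [p,q] (with p < q) to q − p.
As a 3×3 matrix over Z this has rank 2, with invariant factors (1,1).

∂_2: C_2 → C_1 acts by ∂[p,q,r] = [q,r] − [p,r] + [p,q]. For instance
  ∂abc = bc − ac + ab.
As a 3×1 matrix over Z this has rank 1, with invariant factors (1).

From H_k ≅ ker(∂_k) / im(∂_{k+1}) we obtain:

  H_0: rank C_0 − rank ∂_1 = 3 − 2 = 1, and the invariant factors of ∂_1 are all 1, so H_0 ≅ Z.
  H_1: rank ker ∂_1 − rank ∂_2 = (3 − 2) − 1 = 0, and the invariant factors of ∂_2 are all 1, so H_1 ≅ 0.
  H_2: rank ker ∂_2 − rank ∂_3 = (1 − 1) − 0 = 0, and there is no ∂_3, so H_2 ≅ 0.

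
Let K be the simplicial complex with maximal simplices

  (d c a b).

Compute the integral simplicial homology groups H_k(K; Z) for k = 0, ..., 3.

H_0 = Z,  H_1 = 0,  H_2 = 0,  H_3 = 0.

We work with the vertex ordering a < b < c < d. The simplices of K, each written with vertices in increasing order, are:

  0-simplices (4): a, b, c, d
  1-simplices (6): ab, ac, ad, bc, bd, cd
  2-simplices (4): abc, abd, acd, bcd
  3-simplices (1): abcd

giving chain groups C_0 ≅ Z^4, C_1 ≅ Z^6, C_2 ≅ Z^4, C_3 ≅ Z^1.

The boundary map ∂_1: C_1 → C_0 maps an edge to its endpoints' difference, ∂[p,q] = q − p. For instance
  ∂bd = d − b.
As a 4×6 matrix over Z this has rank 3, with invariant factors (1,1,1).

∂_2: C_2 → C_1 acts by ∂[p,q,r] = [q,r] − [p,r] + [p,q]. For instance
  ∂bcd = cd − bd + bc,
  ∂abc = bc − ac + ab.
This gives a 6×4 integer matrix of rank 3; reducing to Smith normal form yields diagonal entries (1,1,1).

Boundary ∂_3: C_3 → C_2 sends each 3-simplex σ to the alternating sum Σ_i (−1)^i (σ with its i-th vertex removed). For instance
  ∂abcd = bcd − acd + abd − abc.
The resulting 4×1 matrix has rank 1, and its Smith normal form has invariant factors (1).

Now H_k = ker ∂_k / im ∂_{k+1}, so:

  H_0: rank C_0 − rank ∂_1 = 4 − 3 = 1, and the invariant factors of ∂_1 are all 1, so H_0 ≅ Z.
  H_1: rank ker ∂_1 − rank ∂_2 = (6 − 3) − 3 = 0, and the invariant factors of ∂_2 are all 1, so H_1 ≅ 0.
  H_2: rank ker ∂_2 − rank ∂_3 = (4 − 3) − 1 = 0, and the invariant factors of ∂_3 are all 1, so H_2 ≅ 0.
  H_3: rank ker ∂_3 − rank ∂_4 = (1 − 1) − 0 = 0, and there is no ∂_4, so H_3 ≅ 0.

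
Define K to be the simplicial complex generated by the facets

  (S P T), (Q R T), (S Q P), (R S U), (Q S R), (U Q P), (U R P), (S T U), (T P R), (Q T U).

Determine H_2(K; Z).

H_2 = 0.

Order the vertices as P < Q < R < S < T < U. Listing each simplex with vertices in this order, K has dimension 2 with simplices:

  0-simplices (6): P, Q, R, S, T, U
  1-simplices (15): PQ, PR, PS, PT, PU, QR, QS, QT, QU, RS, RT, RU, ST, SU, TU
  2-simplices (10): PQS, PQU, PRT, PRU, PST, QRS, QRT, QTU, RSU, STU

giving chain groups C_0 ≅ Z^6, C_1 ≅ Z^15, C_2 ≅ Z^10.

∂_1: C_1 → C_0 maps an edge to its endpoints' difference, ∂[p,q] = q − p. For instance
  ∂PS = S − P.
This gives a 6×15 integer matrix of rank 5; reducing to Smith normal form yields diagonal entries (1,1,1,1,1).

∂_2: C_2 → C_1 sends each 2-simplex [p,q,r] to [q,r] − [p,r] + [p,q]. For instance
  ∂RSU = SU − RU + RS,
  ∂PST = ST − PT + PS.
This gives a 15×10 integer matrix of rank 10; reducing to Smith normal form yields diagonal entries (1,1,1,1,1,1,1,1,1,2).

From H_k ≅ ker(∂_k) / im(∂_{k+1}) we obtain:

  H_2: rank ker ∂_2 − rank ∂_3 = (10 − 10) − 0 = 0, and there is no ∂_3, so H_2 ≅ 0.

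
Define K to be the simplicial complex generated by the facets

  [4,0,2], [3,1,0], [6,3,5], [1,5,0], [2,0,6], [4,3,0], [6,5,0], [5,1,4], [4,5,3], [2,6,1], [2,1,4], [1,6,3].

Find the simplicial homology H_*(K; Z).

H_0 ≅ Z,  H_1 ≅ Z/2,  H_2 = 0.

Take the total order 0 < 1 < 2 < 3 < 4 < 5 < 6 on the vertex set. Then K (dimension 2) consists of the simplices:

  0-simplices (7): [0], [1], [2], [3], [4], [5], [6]
  1-simplices (18): [0,1], [0,2], [0,3], [0,4], [0,5], [0,6], [1,2], [1,3], [1,4], [1,5], [1,6], [2,4], [2,6], [3,4], [3,5], [3,6], [4,5], [5,6]
  2-simplices (12): [0,1,3], [0,1,5], [0,2,4], [0,2,6], [0,3,4], [0,5,6], [1,2,4], [1,2,6], [1,3,6], [1,4,5], [3,4,5], [3,5,6]

giving chain groups C_0 ≅ Z^7, C_1 ≅ Z^18, C_2 ≅ Z^12.

The boundary map ∂_1: C_1 → C_0 sends each edge [p,q] (with p < q) to q − p. For instance
  ∂[4,5] = [5] − [4].
The resulting 7×18 matrix has rank 6, and its Smith normal form has invariant factors (1,1,1,1,1,1).

The boundary map ∂_2: C_2 → C_1 sends each 2-simplex [p,q,r] to [q,r] − [p,r] + [p,q]. For instance
  ∂[0,1,5] = [1,5] − [0,5] + [0,1],
  ∂[1,2,4] = [2,4] − [1,4] + [1,2].
The 18×12 boundary matrix has rank 12 and Smith normal form diag(1,1,1,1,1,1,1,1,1,1,1,2).

Now H_k = ker ∂_k / im ∂_{k+1}, so:

  H_0: rank C_0 − rank ∂_1 = 7 − 6 = 1, and the invariant factors of ∂_1 are all 1, so H_0 ≅ Z.
  H_1: rank ker ∂_1 − rank ∂_2 = (18 − 6) − 12 = 0, and ∂_2 has invariant factor 2 > 1, so H_1 ≅ Z/2.
  H_2: rank ker ∂_2 − rank ∂_3 = (12 − 12) − 0 = 0, and there is no ∂_3, so H_2 ≅ 0.

As a check, the Euler characteristic is 7 − 18 + 12 = 1, which agrees with 1 − 0 + 0 = 1.
(K is a triangulation of the real projective plane RP^2.)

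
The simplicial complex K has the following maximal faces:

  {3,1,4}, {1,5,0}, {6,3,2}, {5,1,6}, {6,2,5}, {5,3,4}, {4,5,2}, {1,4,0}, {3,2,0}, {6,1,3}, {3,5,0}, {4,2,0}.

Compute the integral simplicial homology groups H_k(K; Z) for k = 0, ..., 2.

Fix the vertex order 0 < 1 < 2 < 3 < 4 < 5 < 6 and write every simplex with vertices in increasing order. Then dim K = 2 and the simplices of K are:

  0-simplices (7): [0], [1], [2], [3], [4], [5], [6]
  1-simplices (18): [0,1], [0,2], [0,3], [0,4], [0,5], [1,3], [1,4], [1,5], [1,6], [2,3], [2,4], [2,5], [2,6], [3,4], [3,5], [3,6], [4,5], [5,6]
  2-simplices (12): [0,1,4], [0,1,5], [0,2,3], [0,2,4], [0,3,5], [1,3,4], [1,3,6], [1,5,6], [2,3,6], [2,4,5], [2,5,6], [3,4,5]

giving chain groups C_0 ≅ Z^7, C_1 ≅ Z^18, C_2 ≅ Z^12.

The boundary map ∂_1: C_1 → C_0 maps an edge to its endpoints' difference, ∂[p,q] = q − p. For instance
  ∂[5,6] = [6] − [5].
This gives a 7×18 integer matrix of rank 6; reducing to Smith normal form yields diagonal entries (1,1,1,1,1,1).

The boundary map ∂_2: C_2 → C_1 sends each 2-simplex [p,q,r] to [q,r] − [p,r] + [p,q]. For instance
  ∂[2,5,6] = [5,6] − [2,6] + [2,5],
  ∂[1,5,6] = [5,6] − [1,6] + [1,5].
This gives a 18×12 integer matrix of rank 12; reducing to Smith normal form yields diagonal entries (1,1,1,1,1,1,1,1,1,1,1,2).

Reading off H_k = ker ∂_k / im ∂_{k+1}:

  H_0: rank C_0 − rank ∂_1 = 7 − 6 = 1, and the invariant factors of ∂_1 are all 1, so H_0 ≅ Z.
  H_1: rank ker ∂_1 − rank ∂_2 = (18 − 6) − 12 = 0, and ∂_2 has invariant factor 2 > 1, so H_1 ≅ Z/2.
  H_2: rank ker ∂_2 − rank ∂_3 = (12 − 12) − 0 = 0, and there is no ∂_3, so H_2 ≅ 0.

As a check, the Euler characteristic is 7 − 18 + 12 = 1, which agrees with 1 − 0 + 0 = 1.

H_0 ≅ Z,  H_1 ≅ Z/2,  H_2 = 0.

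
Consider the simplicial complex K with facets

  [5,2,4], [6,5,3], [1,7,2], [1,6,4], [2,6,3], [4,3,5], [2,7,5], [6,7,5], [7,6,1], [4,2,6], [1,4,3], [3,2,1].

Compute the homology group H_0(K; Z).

We work with the vertex ordering 1 < 2 < 3 < 4 < 5 < 6 < 7. The simplices of K, each written with vertices in increasing order, are:

  0-simplices (7): [1], [2], [3], [4], [5], [6], [7]
  1-simplices (18): [1,2], [1,3], [1,4], [1,6], [1,7], [2,3], [2,4], [2,5], [2,6], [2,7], [3,4], [3,5], [3,6], [4,5], [4,6], [5,6], [5,7], [6,7]
  2-simplices (12): [1,2,3], [1,2,7], [1,3,4], [1,4,6], [1,6,7], [2,3,6], [2,4,5], [2,4,6], [2,5,7], [3,4,5], [3,5,6], [5,6,7]

giving chain groups C_0 ≅ Z^7, C_1 ≅ Z^18, C_2 ≅ Z^12.

The boundary map ∂_1: C_1 → C_0 maps an edge to its endpoints' difference, ∂[p,q] = q − p. For instance
  ∂[3,4] = [4] − [3].
As a 7×18 matrix over Z this has rank 6, with invariant factors (1,1,1,1,1,1).

Boundary ∂_2: C_2 → C_1 maps a triangle to the signed sum of its edges. For instance
  ∂[3,5,6] = [5,6] − [3,6] + [3,5],
  ∂[2,3,6] = [3,6] − [2,6] + [2,3].
The 18×12 boundary matrix has rank 12 and Smith normal form diag(1,1,1,1,1,1,1,1,1,1,1,2).

From H_k ≅ ker(∂_k) / im(∂_{k+1}) we obtain:

  H_0: rank C_0 − rank ∂_1 = 7 − 6 = 1, and the invariant factors of ∂_1 are all 1, so H_0 ≅ Z.

H_0 ≅ Z.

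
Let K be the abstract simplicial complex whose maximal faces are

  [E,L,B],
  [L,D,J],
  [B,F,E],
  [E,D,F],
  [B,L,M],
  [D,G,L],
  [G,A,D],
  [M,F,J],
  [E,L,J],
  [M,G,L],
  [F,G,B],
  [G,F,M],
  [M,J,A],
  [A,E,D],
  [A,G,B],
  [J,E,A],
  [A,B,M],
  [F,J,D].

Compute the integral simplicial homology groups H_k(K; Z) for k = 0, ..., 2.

We work with the vertex ordering A < B < D < E < F < G < J < L < M. The simplices of K, each written with vertices in increasing order, are:

  0-simplices (9): A, B, D, E, F, G, J, L, M
  1-simplices (27): AB, AD, AE, AG, AJ, AM, BE, BF, BG, BL, BM, DE, DF, DG, DJ, DL, EF, EJ, EL, FG, FJ, FM, GL, GM, JL, JM, LM
  2-simplices (18): ABG, ABM, ADE, ADG, AEJ, AJM, BEF, BEL, BFG, BLM, DEF, DFJ, DGL, DJL, EJL, FGM, FJM, GLM

so the chain groups are C_0 ≅ Z^9, C_1 ≅ Z^27, C_2 ≅ Z^18.

Boundary ∂_1: C_1 → C_0 is given by ∂[p,q] = [q] − [p].
This gives a 9×27 integer matrix of rank 8; reducing to Smith normal form yields diagonal entries (1,1,1,1,1,1,1,1).

∂_2: C_2 → C_1 acts by ∂[p,q,r] = [q,r] − [p,r] + [p,q]. For instance
  ∂DJL = JL − DL + DJ,
  ∂BEF = EF − BF + BE.
As a 27×18 matrix over Z this has rank 18, with invariant factors (1,1,1,1,1,1,1,1,1,1,1,1,1,1,1,1,1,2).

Reading off H_k = ker ∂_k / im ∂_{k+1}:

  H_0: rank C_0 − rank ∂_1 = 9 − 8 = 1, and the invariant factors of ∂_1 are all 1, so H_0 ≅ Z.
  H_1: rank ker ∂_1 − rank ∂_2 = (27 − 8) − 18 = 1, and ∂_2 has invariant factor 2 > 1, so H_1 ≅ Z ⊕ Z_2.
  H_2: rank ker ∂_2 − rank ∂_3 = (18 − 18) − 0 = 0, and there is no ∂_3, so H_2 ≅ 0.

H_0 = Z,  H_1 = Z ⊕ Z_2,  H_2 = 0.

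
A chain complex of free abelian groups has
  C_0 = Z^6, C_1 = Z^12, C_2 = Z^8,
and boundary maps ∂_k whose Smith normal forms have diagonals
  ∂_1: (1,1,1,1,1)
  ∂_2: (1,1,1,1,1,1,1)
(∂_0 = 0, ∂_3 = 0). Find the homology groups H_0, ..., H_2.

H_0: b_0 = 6 − 0 − 5 = 1; torsion from ∂_1 factors > 1: none. So H_0 ≅ Z.
H_1: b_1 = 12 − 5 − 7 = 0; torsion from ∂_2 factors > 1: none. So H_1 ≅ 0.
H_2: b_2 = 8 − 7 − 0 = 1; torsion from ∂_3 factors > 1: none. So H_2 ≅ Z.

H_0 ≅ Z,  H_1 = 0,  H_2 ≅ Z.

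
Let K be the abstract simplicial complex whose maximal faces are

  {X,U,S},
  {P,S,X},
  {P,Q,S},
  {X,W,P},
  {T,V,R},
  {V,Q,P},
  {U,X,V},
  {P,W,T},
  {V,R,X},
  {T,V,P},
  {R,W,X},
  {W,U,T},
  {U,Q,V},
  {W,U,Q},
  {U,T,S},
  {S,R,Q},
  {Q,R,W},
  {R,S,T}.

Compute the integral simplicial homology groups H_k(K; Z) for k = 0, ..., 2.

We work with the vertex ordering P < Q < R < S < T < U < V < W < X. The simplices of K, each written with vertices in increasing order, are:

  0-simplices (9): P, Q, R, S, T, U, V, W, X
  1-simplices (27): PQ, PS, PT, PV, PW, PX, QR, QS, QU, QV, QW, RS, RT, RV, RW, RX, ST, SU, SX, TU, TV, TW, UV, UW, UX, VX, WX
  2-simplices (18): PQS, PQV, PSX, PTV, PTW, PWX, QRS, QRW, QUV, QUW, RST, RTV, RVX, RWX, STU, SUX, TUW, UVX

giving chain groups C_0 ≅ Z^9, C_1 ≅ Z^27, C_2 ≅ Z^18.

Boundary ∂_1: C_1 → C_0 maps an edge to its endpoints' difference, ∂[p,q] = q − p.
This gives a 9×27 integer matrix of rank 8; reducing to Smith normal form yields diagonal entries (1,1,1,1,1,1,1,1).

The boundary map ∂_2: C_2 → C_1 maps a triangle to the signed sum of its edges. For instance
  ∂RVX = VX − RX + RV,
  ∂RWX = WX − RX + RW.
This gives a 27×18 integer matrix of rank 17; reducing to Smith normal form yields diagonal entries (1,1,1,1,1,1,1,1,1,1,1,1,1,1,1,1,1).

Reading off H_k = ker ∂_k / im ∂_{k+1}:

  H_0: rank C_0 − rank ∂_1 = 9 − 8 = 1, and the invariant factors of ∂_1 are all 1, so H_0 = Z.
  H_1: rank ker ∂_1 − rank ∂_2 = (27 − 8) − 17 = 2, and the invariant factors of ∂_2 are all 1, so H_1 = Z^2.
  H_2: rank ker ∂_2 − rank ∂_3 = (18 − 17) − 0 = 1, and there is no ∂_3, so H_2 = Z.

H_0 = Z,  H_1 = Z^2,  H_2 = Z.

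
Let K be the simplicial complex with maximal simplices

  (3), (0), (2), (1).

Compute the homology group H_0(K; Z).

H_0 ≅ Z^4.

We work with the vertex ordering 0 < 1 < 2 < 3. The simplices of K, each written with vertices in increasing order, are:

  0-simplices (4): [0], [1], [2], [3]

giving chain groups C_0 ≅ Z^4.

Computing H_k = (kernel of ∂_k) / (image of ∂_{k+1}):

  H_0: rank C_0 − rank ∂_1 = 4 − 0 = 4, and there is no ∂_1, so H_0 = Z^4.

(K is a triangulation of a set of 4 points.)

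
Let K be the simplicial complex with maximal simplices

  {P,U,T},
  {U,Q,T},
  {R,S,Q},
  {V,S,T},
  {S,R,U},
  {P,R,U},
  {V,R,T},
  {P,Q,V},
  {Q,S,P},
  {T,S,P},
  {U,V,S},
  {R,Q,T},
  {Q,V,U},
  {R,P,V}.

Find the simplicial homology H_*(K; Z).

Order the vertices as P < Q < R < S < T < U < V. Listing each simplex with vertices in this order, K has dimension 2 with simplices:

  0-simplices (7): P, Q, R, S, T, U, V
  1-simplices (21): PQ, PR, PS, PT, PU, PV, QR, QS, QT, QU, QV, RS, RT, RU, RV, ST, SU, SV, TU, TV, UV
  2-simplices (14): PQS, PQV, PRU, PRV, PST, PTU, QRS, QRT, QTU, QUV, RSU, RTV, STV, SUV

giving chain groups C_0 ≅ Z^7, C_1 ≅ Z^21, C_2 ≅ Z^14.

Boundary ∂_1: C_1 → C_0 sends each edge [p,q] (with p < q) to q − p. For instance
  ∂SU = U − S.
This gives a 7×21 integer matrix of rank 6; reducing to Smith normal form yields diagonal entries (1,1,1,1,1,1).

∂_2: C_2 → C_1 maps a triangle to the signed sum of its edges. For instance
  ∂STV = TV − SV + ST,
  ∂PQV = QV − PV + PQ.
The resulting 21×14 matrix has rank 13, and its Smith normal form has invariant factors (1,1,1,1,1,1,1,1,1,1,1,1,1).

Reading off H_k = ker ∂_k / im ∂_{k+1}:

  H_0: rank C_0 − rank ∂_1 = 7 − 6 = 1, and the invariant factors of ∂_1 are all 1, so H_0 = Z.
  H_1: rank ker ∂_1 − rank ∂_2 = (21 − 6) − 13 = 2, and the invariant factors of ∂_2 are all 1, so H_1 = Z^2.
  H_2: rank ker ∂_2 − rank ∂_3 = (14 − 13) − 0 = 1, and there is no ∂_3, so H_2 = Z.

H_0 = Z,  H_1 = Z^2,  H_2 = Z.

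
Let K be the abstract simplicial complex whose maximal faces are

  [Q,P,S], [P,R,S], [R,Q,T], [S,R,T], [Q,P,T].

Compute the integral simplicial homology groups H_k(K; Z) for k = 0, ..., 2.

H_0 = Z,  H_1 = Z,  H_2 = 0.

Order the vertices as P < Q < R < S < T. Listing each simplex with vertices in this order, K has dimension 2 with simplices:

  0-simplices (5): P, Q, R, S, T
  1-simplices (10): PQ, PR, PS, PT, QR, QS, QT, RS, RT, ST
  2-simplices (5): PQS, PQT, PRS, QRT, RST

giving chain groups C_0 ≅ Z^5, C_1 ≅ Z^10, C_2 ≅ Z^5.

The boundary map ∂_1: C_1 → C_0 sends each edge [p,q] (with p < q) to q − p.
The resulting 5×10 matrix has rank 4, and its Smith normal form has invariant factors (1,1,1,1).

Boundary ∂_2: C_2 → C_1 maps a triangle to the signed sum of its edges. For instance
  ∂PQS = QS − PS + PQ,
  ∂RST = ST − RT + RS.
This gives a 10×5 integer matrix of rank 5; reducing to Smith normal form yields diagonal entries (1,1,1,1,1).

From H_k ≅ ker(∂_k) / im(∂_{k+1}) we obtain:

  H_0: rank C_0 − rank ∂_1 = 5 − 4 = 1, and the invariant factors of ∂_1 are all 1, so H_0 ≅ Z.
  H_1: rank ker ∂_1 − rank ∂_2 = (10 − 4) − 5 = 1, and the invariant factors of ∂_2 are all 1, so H_1 ≅ Z.
  H_2: rank ker ∂_2 − rank ∂_3 = (5 − 5) − 0 = 0, and there is no ∂_3, so H_2 ≅ 0.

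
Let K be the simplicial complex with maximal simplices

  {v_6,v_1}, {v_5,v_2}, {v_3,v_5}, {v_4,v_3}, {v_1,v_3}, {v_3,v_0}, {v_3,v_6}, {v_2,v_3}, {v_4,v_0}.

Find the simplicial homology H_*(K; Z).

We work with the vertex ordering v_0 < v_1 < v_2 < v_3 < v_4 < v_5 < v_6. The simplices of K, each written with vertices in increasing order, are:

  0-simplices (7): [v_0], [v_1], [v_2], [v_3], [v_4], [v_5], [v_6]
  1-simplices (9): [v_0,v_3], [v_0,v_4], [v_1,v_3], [v_1,v_6], [v_2,v_3], [v_2,v_5], [v_3,v_4], [v_3,v_5], [v_3,v_6]

Hence C_0 ≅ Z^7, C_1 ≅ Z^9.

Boundary ∂_1: C_1 → C_0 is given by ∂[p,q] = [q] − [p]. For instance
  ∂[v_3,v_4] = [v_4] − [v_3].
This gives a 7×9 integer matrix of rank 6; reducing to Smith normal form yields diagonal entries (1,1,1,1,1,1).

Now H_k = ker ∂_k / im ∂_{k+1}, so:

  H_0: rank C_0 − rank ∂_1 = 7 − 6 = 1, and the invariant factors of ∂_1 are all 1, so H_0 = Z.
  H_1: rank ker ∂_1 − rank ∂_2 = (9 − 6) − 0 = 3, and there is no ∂_2, so H_1 = Z^3.

As a check, the Euler characteristic is 7 − 9 = -2, which agrees with 1 − 3 = -2.

H_0 ≅ Z,  H_1 ≅ Z^3.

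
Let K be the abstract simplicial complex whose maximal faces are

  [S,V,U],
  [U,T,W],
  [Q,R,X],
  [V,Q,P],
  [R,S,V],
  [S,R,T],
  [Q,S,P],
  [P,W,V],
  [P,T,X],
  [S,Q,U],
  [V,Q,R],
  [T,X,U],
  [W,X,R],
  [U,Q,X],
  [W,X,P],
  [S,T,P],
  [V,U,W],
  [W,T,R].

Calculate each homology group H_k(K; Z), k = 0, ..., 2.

Fix the vertex order P < Q < R < S < T < U < V < W < X and write every simplex with vertices in increasing order. Then dim K = 2 and the simplices of K are:

  0-simplices (9): P, Q, R, S, T, U, V, W, X
  1-simplices (27): PQ, PS, PT, PV, PW, PX, QR, QS, QU, QV, QX, RS, RT, RV, RW, RX, ST, SU, SV, TU, TW, TX, UV, UW, UX, VW, WX
  2-simplices (18): PQS, PQV, PST, PTX, PVW, PWX, QRV, QRX, QSU, QUX, RST, RSV, RTW, RWX, SUV, TUW, TUX, UVW

Hence C_0 ≅ Z^9, C_1 ≅ Z^27, C_2 ≅ Z^18.

∂_1: C_1 → C_0 sends each edge [p,q] (with p < q) to q − p. For instance
  ∂RS = S − R.
The resulting 9×27 matrix has rank 8, and its Smith normal form has invariant factors (1,1,1,1,1,1,1,1).

Boundary ∂_2: C_2 → C_1 acts by ∂[p,q,r] = [q,r] − [p,r] + [p,q]. For instance
  ∂SUV = UV − SV + SU,
  ∂QRX = RX − QX + QR.
The 27×18 boundary matrix has rank 18 and Smith normal form diag(1,1,1,1,1,1,1,1,1,1,1,1,1,1,1,1,1,2).

From H_k ≅ ker(∂_k) / im(∂_{k+1}) we obtain:

  H_0: rank C_0 − rank ∂_1 = 9 − 8 = 1, and the invariant factors of ∂_1 are all 1, so H_0 ≅ Z.
  H_1: rank ker ∂_1 − rank ∂_2 = (27 − 8) − 18 = 1, and ∂_2 has invariant factor 2 > 1, so H_1 ≅ Z ⊕ Z/2.
  H_2: rank ker ∂_2 − rank ∂_3 = (18 − 18) − 0 = 0, and there is no ∂_3, so H_2 ≅ 0.

H_0 = Z,  H_1 = Z ⊕ Z/2,  H_2 = 0.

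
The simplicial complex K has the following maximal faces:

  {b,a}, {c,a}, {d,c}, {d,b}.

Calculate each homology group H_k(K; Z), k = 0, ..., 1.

H_0 ≅ Z,  H_1 ≅ Z.

Take the total order a < b < c < d on the vertex set. Then K (dimension 1) consists of the simplices:

  0-simplices (4): a, b, c, d
  1-simplices (4): ab, ac, bd, cd

giving chain groups C_0 ≅ Z^4, C_1 ≅ Z^4.

∂_1: C_1 → C_0 sends each edge [p,q] (with p < q) to q − p. For instance
  ∂bd = d − b.
The 4×4 boundary matrix has rank 3 and Smith normal form diag(1,1,1).

Now H_k = ker ∂_k / im ∂_{k+1}, so:

  H_0: rank C_0 − rank ∂_1 = 4 − 3 = 1, and the invariant factors of ∂_1 are all 1, so H_0 = Z.
  H_1: rank ker ∂_1 − rank ∂_2 = (4 − 3) − 0 = 1, and there is no ∂_2, so H_1 = Z.

As a check, the Euler characteristic is 4 − 4 = 0, which agrees with 1 − 1 = 0.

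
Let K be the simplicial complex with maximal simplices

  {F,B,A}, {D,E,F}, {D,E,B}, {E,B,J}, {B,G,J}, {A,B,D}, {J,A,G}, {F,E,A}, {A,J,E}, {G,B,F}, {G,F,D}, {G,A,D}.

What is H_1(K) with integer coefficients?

Fix the vertex order A < B < D < E < F < G < J and write every simplex with vertices in increasing order. Then dim K = 2 and the simplices of K are:

  0-simplices (7): A, B, D, E, F, G, J
  1-simplices (18): AB, AD, AE, AF, AG, AJ, BD, BE, BF, BG, BJ, DE, DF, DG, EF, EJ, FG, GJ
  2-simplices (12): ABD, ABF, ADG, AEF, AEJ, AGJ, BDE, BEJ, BFG, BGJ, DEF, DFG

so the chain groups are C_0 ≅ Z^7, C_1 ≅ Z^18, C_2 ≅ Z^12.

The boundary map ∂_1: C_1 → C_0 maps an edge to its endpoints' difference, ∂[p,q] = q − p.
The resulting 7×18 matrix has rank 6, and its Smith normal form has invariant factors (1,1,1,1,1,1).

The boundary map ∂_2: C_2 → C_1 sends each 2-simplex [p,q,r] to [q,r] − [p,r] + [p,q]. For instance
  ∂AEF = EF − AF + AE,
  ∂ABF = BF − AF + AB.
This gives a 18×12 integer matrix of rank 12; reducing to Smith normal form yields diagonal entries (1,1,1,1,1,1,1,1,1,1,1,2).

Now H_k = ker ∂_k / im ∂_{k+1}, so:

  H_1: rank ker ∂_1 − rank ∂_2 = (18 − 6) − 12 = 0, and ∂_2 has invariant factor 2 > 1, so H_1 = Z_2.

(K is a triangulation of the real projective plane RP^2.)

H_1 = Z_2.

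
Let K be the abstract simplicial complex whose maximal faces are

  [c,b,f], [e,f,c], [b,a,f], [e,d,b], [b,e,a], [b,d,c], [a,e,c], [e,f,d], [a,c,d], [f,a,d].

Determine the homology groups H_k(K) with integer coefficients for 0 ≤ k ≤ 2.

Order the vertices as a < b < c < d < e < f. Listing each simplex with vertices in this order, K has dimension 2 with simplices:

  0-simplices (6): a, b, c, d, e, f
  1-simplices (15): ab, ac, ad, ae, af, bc, bd, be, bf, cd, ce, cf, de, df, ef
  2-simplices (10): abe, abf, acd, ace, adf, bcd, bcf, bde, cef, def

giving chain groups C_0 ≅ Z^6, C_1 ≅ Z^15, C_2 ≅ Z^10.

The boundary map ∂_1: C_1 → C_0 is given by ∂[p,q] = [q] − [p].
This gives a 6×15 integer matrix of rank 5; reducing to Smith normal form yields diagonal entries (1,1,1,1,1).

Boundary ∂_2: C_2 → C_1 maps a triangle to the signed sum of its edges. For instance
  ∂ace = ce − ae + ac,
  ∂bde = de − be + bd.
This gives a 15×10 integer matrix of rank 10; reducing to Smith normal form yields diagonal entries (1,1,1,1,1,1,1,1,1,2).

Reading off H_k = ker ∂_k / im ∂_{k+1}:

  H_0: rank C_0 − rank ∂_1 = 6 − 5 = 1, and the invariant factors of ∂_1 are all 1, so H_0 ≅ Z.
  H_1: rank ker ∂_1 − rank ∂_2 = (15 − 5) − 10 = 0, and ∂_2 has invariant factor 2 > 1, so H_1 ≅ Z/2.
  H_2: rank ker ∂_2 − rank ∂_3 = (10 − 10) − 0 = 0, and there is no ∂_3, so H_2 ≅ 0.

H_0 = Z,  H_1 = Z/2,  H_2 = 0.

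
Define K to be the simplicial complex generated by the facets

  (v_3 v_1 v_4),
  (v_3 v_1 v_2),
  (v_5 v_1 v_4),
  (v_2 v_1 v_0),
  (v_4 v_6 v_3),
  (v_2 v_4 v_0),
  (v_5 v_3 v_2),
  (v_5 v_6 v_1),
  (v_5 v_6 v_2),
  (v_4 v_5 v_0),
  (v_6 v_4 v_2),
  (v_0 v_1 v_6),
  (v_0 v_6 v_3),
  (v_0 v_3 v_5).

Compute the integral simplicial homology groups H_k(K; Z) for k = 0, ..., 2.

Order the vertices as v_0 < v_1 < v_2 < v_3 < v_4 < v_5 < v_6. Listing each simplex with vertices in this order, K has dimension 2 with simplices:

  0-simplices (7): [v_0], [v_1], [v_2], [v_3], [v_4], [v_5], [v_6]
  1-simplices (21): (21 of them)
  2-simplices (14): (14 of them)

so the chain groups are C_0 ≅ Z^7, C_1 ≅ Z^21, C_2 ≅ Z^14.

Boundary ∂_1: C_1 → C_0 is given by ∂[p,q] = [q] − [p]. For instance
  ∂[v_2,v_4] = [v_4] − [v_2].
The 7×21 boundary matrix has rank 6 and Smith normal form diag(1,1,1,1,1,1).

The boundary map ∂_2: C_2 → C_1 acts by ∂[p,q,r] = [q,r] − [p,r] + [p,q]. For instance
  ∂[v_0,v_4,v_5] = [v_4,v_5] − [v_0,v_5] + [v_0,v_4],
  ∂[v_1,v_5,v_6] = [v_5,v_6] − [v_1,v_6] + [v_1,v_5].
The 21×14 boundary matrix has rank 13 and Smith normal form diag(1,1,1,1,1,1,1,1,1,1,1,1,1).

From H_k ≅ ker(∂_k) / im(∂_{k+1}) we obtain:

  H_0: rank C_0 − rank ∂_1 = 7 − 6 = 1, and the invariant factors of ∂_1 are all 1, so H_0 ≅ Z.
  H_1: rank ker ∂_1 − rank ∂_2 = (21 − 6) − 13 = 2, and the invariant factors of ∂_2 are all 1, so H_1 ≅ Z^2.
  H_2: rank ker ∂_2 − rank ∂_3 = (14 − 13) − 0 = 1, and there is no ∂_3, so H_2 ≅ Z.

(K is a triangulation of the torus T^2.)

H_0 ≅ Z,  H_1 ≅ Z^2,  H_2 ≅ Z.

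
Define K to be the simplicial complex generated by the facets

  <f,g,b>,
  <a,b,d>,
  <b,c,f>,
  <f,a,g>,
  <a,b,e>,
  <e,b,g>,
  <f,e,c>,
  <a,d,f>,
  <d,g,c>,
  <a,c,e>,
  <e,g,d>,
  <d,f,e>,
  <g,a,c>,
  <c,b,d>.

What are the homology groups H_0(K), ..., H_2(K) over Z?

H_0 = Z,  H_1 = Z^2,  H_2 = Z.

Fix the vertex order a < b < c < d < e < f < g and write every simplex with vertices in increasing order. Then dim K = 2 and the simplices of K are:

  0-simplices (7): a, b, c, d, e, f, g
  1-simplices (21): ab, ac, ad, ae, af, ag, bc, bd, be, bf, bg, cd, ce, cf, cg, de, df, dg, ef, eg, fg
  2-simplices (14): abd, abe, ace, acg, adf, afg, bcd, bcf, beg, bfg, cdg, cef, def, deg

Hence C_0 ≅ Z^7, C_1 ≅ Z^21, C_2 ≅ Z^14.

∂_1: C_1 → C_0 maps an edge to its endpoints' difference, ∂[p,q] = q − p.
The resulting 7×21 matrix has rank 6, and its Smith normal form has invariant factors (1,1,1,1,1,1).

∂_2: C_2 → C_1 acts by ∂[p,q,r] = [q,r] − [p,r] + [p,q]. For instance
  ∂acg = cg − ag + ac,
  ∂adf = df − af + ad.
This gives a 21×14 integer matrix of rank 13; reducing to Smith normal form yields diagonal entries (1,1,1,1,1,1,1,1,1,1,1,1,1).

Computing H_k = (kernel of ∂_k) / (image of ∂_{k+1}):

  H_0: rank C_0 − rank ∂_1 = 7 − 6 = 1, and the invariant factors of ∂_1 are all 1, so H_0 ≅ Z.
  H_1: rank ker ∂_1 − rank ∂_2 = (21 − 6) − 13 = 2, and the invariant factors of ∂_2 are all 1, so H_1 ≅ Z^2.
  H_2: rank ker ∂_2 − rank ∂_3 = (14 − 13) − 0 = 1, and there is no ∂_3, so H_2 ≅ Z.

As a check, the Euler characteristic is 7 − 21 + 14 = 0, which agrees with 1 − 2 + 1 = 0.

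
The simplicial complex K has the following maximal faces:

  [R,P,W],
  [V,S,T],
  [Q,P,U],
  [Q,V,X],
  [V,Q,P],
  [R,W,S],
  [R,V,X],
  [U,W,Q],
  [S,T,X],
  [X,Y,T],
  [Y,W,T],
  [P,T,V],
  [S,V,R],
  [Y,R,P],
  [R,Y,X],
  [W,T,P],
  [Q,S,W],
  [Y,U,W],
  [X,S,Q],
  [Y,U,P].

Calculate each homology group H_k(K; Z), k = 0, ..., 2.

Take the total order P < Q < R < S < T < U < V < W < X < Y on the vertex set. Then K (dimension 2) consists of the simplices:

  0-simplices (10): P, Q, R, S, T, U, V, W, X, Y
  1-simplices (30): PQ, PR, PT, PU, PV, PW, PY, QS, QU, QV, QW, QX, RS, RV, RW, RX, RY, ST, SV, SW, SX, TV, TW, TX, TY, UW, UY, VX, WY, XY
  2-simplices (20): PQU, PQV, PRW, PRY, PTV, PTW, PUY, QSW, QSX, QUW, QVX, RSV, RSW, RVX, RXY, STV, STX, TWY, TXY, UWY

so the chain groups are C_0 ≅ Z^10, C_1 ≅ Z^30, C_2 ≅ Z^20.

Boundary ∂_1: C_1 → C_0 is given by ∂[p,q] = [q] − [p]. For instance
  ∂PV = V − P.
The 10×30 boundary matrix has rank 9 and Smith normal form diag(1,1,1,1,1,1,1,1,1).

The boundary map ∂_2: C_2 → C_1 sends each 2-simplex [p,q,r] to [q,r] − [p,r] + [p,q]. For instance
  ∂QUW = UW − QW + QU,
  ∂TXY = XY − TY + TX.
As a 30×20 matrix over Z this has rank 20, with invariant factors (1,1,1,1,1,1,1,1,1,1,1,1,1,1,1,1,1,1,1,2).

From H_k ≅ ker(∂_k) / im(∂_{k+1}) we obtain:

  H_0: rank C_0 − rank ∂_1 = 10 − 9 = 1, and the invariant factors of ∂_1 are all 1, so H_0 ≅ Z.
  H_1: rank ker ∂_1 − rank ∂_2 = (30 − 9) − 20 = 1, and ∂_2 has invariant factor 2 > 1, so H_1 ≅ Z ⊕ Z/2Z.
  H_2: rank ker ∂_2 − rank ∂_3 = (20 − 20) − 0 = 0, and there is no ∂_3, so H_2 ≅ 0.

As a check, the Euler characteristic is 10 − 30 + 20 = 0, which agrees with 1 − 1 + 0 = 0.

H_0 = Z,  H_1 = Z ⊕ Z/2Z,  H_2 = 0.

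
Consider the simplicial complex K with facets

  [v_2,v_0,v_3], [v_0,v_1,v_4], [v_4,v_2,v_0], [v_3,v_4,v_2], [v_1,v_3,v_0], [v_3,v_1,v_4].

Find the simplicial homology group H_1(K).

H_1 = 0.

K has 5 vertices, 9 edges, 6 triangles.
rank ∂_1 = 4, rank ∂_2 = 5 ⇒ b_1 = 9 − 4 − 5 = 0; all invariant factors of ∂_2 are 1 so no torsion. So H_1 ≅ 0.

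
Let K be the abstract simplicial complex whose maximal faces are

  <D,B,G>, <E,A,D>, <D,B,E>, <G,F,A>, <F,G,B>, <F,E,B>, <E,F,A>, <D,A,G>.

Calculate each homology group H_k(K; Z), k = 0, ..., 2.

Take the total order A < B < D < E < F < G on the vertex set. Then K (dimension 2) consists of the simplices:

  0-simplices (6): A, B, D, E, F, G
  1-simplices (12): AD, AE, AF, AG, BD, BE, BF, BG, DE, DG, EF, FG
  2-simplices (8): ADE, ADG, AEF, AFG, BDE, BDG, BEF, BFG

Hence C_0 ≅ Z^6, C_1 ≅ Z^12, C_2 ≅ Z^8.

∂_1: C_1 → C_0 is given by ∂[p,q] = [q] − [p].
As a 6×12 matrix over Z this has rank 5, with invariant factors (1,1,1,1,1).

∂_2: C_2 → C_1 maps a triangle to the signed sum of its edges. For instance
  ∂BDG = DG − BG + BD,
  ∂AFG = FG − AG + AF.
The 12×8 boundary matrix has rank 7 and Smith normal form diag(1,1,1,1,1,1,1).

Computing H_k = (kernel of ∂_k) / (image of ∂_{k+1}):

  H_0: rank C_0 − rank ∂_1 = 6 − 5 = 1, and the invariant factors of ∂_1 are all 1, so H_0 ≅ Z.
  H_1: rank ker ∂_1 − rank ∂_2 = (12 − 5) − 7 = 0, and the invariant factors of ∂_2 are all 1, so H_1 ≅ 0.
  H_2: rank ker ∂_2 − rank ∂_3 = (8 − 7) − 0 = 1, and there is no ∂_3, so H_2 ≅ Z.

As a check, the Euler characteristic is 6 − 12 + 8 = 2, which agrees with 1 − 0 + 1 = 2.

H_0 ≅ Z,  H_1 = 0,  H_2 ≅ Z.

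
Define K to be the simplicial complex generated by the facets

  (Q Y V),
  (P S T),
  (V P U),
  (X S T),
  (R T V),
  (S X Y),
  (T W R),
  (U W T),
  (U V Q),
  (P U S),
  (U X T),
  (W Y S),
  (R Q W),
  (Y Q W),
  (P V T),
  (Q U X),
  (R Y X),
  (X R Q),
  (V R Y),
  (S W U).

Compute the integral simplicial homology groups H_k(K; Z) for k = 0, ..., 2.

Fix the vertex order P < Q < R < S < T < U < V < W < X < Y and write every simplex with vertices in increasing order. Then dim K = 2 and the simplices of K are:

  0-simplices (10): P, Q, R, S, T, U, V, W, X, Y
  1-simplices (30): PS, PT, PU, PV, QR, QU, QV, QW, QX, QY, RT, RV, RW, RX, RY, ST, SU, SW, SX, SY, TU, TV, TW, TX, UV, UW, UX, VY, WY, XY
  2-simplices (20): PST, PSU, PTV, PUV, QRW, QRX, QUV, QUX, QVY, QWY, RTV, RTW, RVY, RXY, STX, SUW, SWY, SXY, TUW, TUX

giving chain groups C_0 ≅ Z^10, C_1 ≅ Z^30, C_2 ≅ Z^20.

The boundary map ∂_1: C_1 → C_0 is given by ∂[p,q] = [q] − [p].
The resulting 10×30 matrix has rank 9, and its Smith normal form has invariant factors (1,1,1,1,1,1,1,1,1).

Boundary ∂_2: C_2 → C_1 sends each 2-simplex [p,q,r] to [q,r] − [p,r] + [p,q]. For instance
  ∂RTW = TW − RW + RT,
  ∂SXY = XY − SY + SX.
As a 30×20 matrix over Z this has rank 20, with invariant factors (1,1,1,1,1,1,1,1,1,1,1,1,1,1,1,1,1,1,1,2).

Now H_k = ker ∂_k / im ∂_{k+1}, so:

  H_0: rank C_0 − rank ∂_1 = 10 − 9 = 1, and the invariant factors of ∂_1 are all 1, so H_0 ≅ Z.
  H_1: rank ker ∂_1 − rank ∂_2 = (30 − 9) − 20 = 1, and ∂_2 has invariant factor 2 > 1, so H_1 ≅ Z ⊕ Z/2.
  H_2: rank ker ∂_2 − rank ∂_3 = (20 − 20) − 0 = 0, and there is no ∂_3, so H_2 ≅ 0.

As a check, the Euler characteristic is 10 − 30 + 20 = 0, which agrees with 1 − 1 + 0 = 0.

H_0 ≅ Z,  H_1 ≅ Z ⊕ Z/2,  H_2 = 0.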